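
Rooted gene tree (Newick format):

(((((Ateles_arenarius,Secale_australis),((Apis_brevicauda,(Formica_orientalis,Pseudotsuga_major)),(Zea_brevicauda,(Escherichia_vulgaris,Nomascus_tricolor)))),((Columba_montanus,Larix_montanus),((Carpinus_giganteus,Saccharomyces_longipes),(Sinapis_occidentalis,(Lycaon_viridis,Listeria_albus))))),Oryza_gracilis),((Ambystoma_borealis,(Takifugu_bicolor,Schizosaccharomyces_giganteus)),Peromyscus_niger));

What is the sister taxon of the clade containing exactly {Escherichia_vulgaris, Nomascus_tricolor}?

Zea_brevicauda

The clade containing exactly {Escherichia_vulgaris, Nomascus_tricolor} attaches to the tree at the node subtending (Zea_brevicauda,(Escherichia_vulgaris,Nomascus_tricolor)).
The other lineage descending from that same node — the sister group — is the single tip Zea_brevicauda.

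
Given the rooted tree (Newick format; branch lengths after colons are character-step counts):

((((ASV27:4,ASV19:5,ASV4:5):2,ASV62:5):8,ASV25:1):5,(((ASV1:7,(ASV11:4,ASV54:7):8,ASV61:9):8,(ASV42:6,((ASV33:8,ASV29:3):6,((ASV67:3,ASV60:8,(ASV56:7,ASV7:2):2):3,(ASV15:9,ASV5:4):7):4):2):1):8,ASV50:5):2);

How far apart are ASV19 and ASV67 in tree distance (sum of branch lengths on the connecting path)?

The path runs ASV19 → … → MRCA → … → ASV67; the MRCA is the root of the tree.
Branch lengths along that path: 5 + 2 + 8 + 5 + 2 + 8 + 1 + 2 + 4 + 3 + 3 = 43.

43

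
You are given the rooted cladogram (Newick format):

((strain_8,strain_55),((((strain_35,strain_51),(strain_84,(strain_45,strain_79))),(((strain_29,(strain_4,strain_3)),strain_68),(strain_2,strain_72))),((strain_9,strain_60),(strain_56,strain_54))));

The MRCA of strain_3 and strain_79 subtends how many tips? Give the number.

The MRCA of strain_3 and strain_79 is the node subtending (((strain_35,strain_51),(strain_84,(strain_45,strain_79))),(((strain_29,(strain_4,strain_3)),strain_68),(strain_2,strain_72))).
That clade contains 11 terminal taxa: strain_2, strain_29, strain_3, strain_35, strain_4, strain_45, strain_51, strain_68, strain_72, strain_79, strain_84.

11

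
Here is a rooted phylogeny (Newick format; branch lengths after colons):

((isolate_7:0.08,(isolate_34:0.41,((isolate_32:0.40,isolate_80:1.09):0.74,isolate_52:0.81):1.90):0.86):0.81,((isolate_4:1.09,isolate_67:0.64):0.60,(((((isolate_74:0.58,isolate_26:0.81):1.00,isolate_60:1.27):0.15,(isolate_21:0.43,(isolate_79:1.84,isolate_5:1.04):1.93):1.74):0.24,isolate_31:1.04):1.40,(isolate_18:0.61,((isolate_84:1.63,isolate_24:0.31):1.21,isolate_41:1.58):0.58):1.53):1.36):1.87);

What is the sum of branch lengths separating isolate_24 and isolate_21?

The path runs isolate_24 → … → MRCA → … → isolate_21; the MRCA is the node subtending (((((isolate_74,isolate_26),isolate_60),(isolate_21,(isolate_79,isolate_5))),isolate_31),(isolate_18,((isolate_84,isolate_24),isolate_41))).
Branch lengths along that path: 0.31 + 1.21 + 0.58 + 1.53 + 1.40 + 0.24 + 1.74 + 0.43 = 7.44.

7.44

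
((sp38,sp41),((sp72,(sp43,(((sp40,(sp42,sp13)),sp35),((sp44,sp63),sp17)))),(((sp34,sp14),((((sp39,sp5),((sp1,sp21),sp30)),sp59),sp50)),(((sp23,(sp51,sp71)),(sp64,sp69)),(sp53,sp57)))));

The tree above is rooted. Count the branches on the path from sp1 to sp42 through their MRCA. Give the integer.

The MRCA of sp1 and sp42 is the node subtending ((sp72,(sp43,(((sp40,(sp42,sp13)),sp35),((sp44,sp63),sp17)))),(((sp34,sp14),((((sp39,sp5),((sp1,sp21),sp30)),sp59),sp50)),(((sp23,(sp51,sp71)),(sp64,sp69)),(sp53,sp57)))).
From sp1 up to that node: 8 branches. From sp42 up to the same node: 7 branches. Total: 8 + 7 = 15.

15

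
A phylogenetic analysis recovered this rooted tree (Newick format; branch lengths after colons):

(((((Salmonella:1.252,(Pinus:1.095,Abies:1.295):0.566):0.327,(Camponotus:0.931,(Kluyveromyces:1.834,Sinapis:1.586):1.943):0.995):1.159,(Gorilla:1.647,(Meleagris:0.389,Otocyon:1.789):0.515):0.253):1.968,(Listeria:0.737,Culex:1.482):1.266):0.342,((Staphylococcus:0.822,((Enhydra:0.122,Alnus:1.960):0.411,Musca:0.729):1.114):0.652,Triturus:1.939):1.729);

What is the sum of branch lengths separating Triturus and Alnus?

6.076

The path runs Triturus → … → MRCA → … → Alnus; the MRCA is the node subtending ((Staphylococcus,((Enhydra,Alnus),Musca)),Triturus).
Branch lengths along that path: 1.939 + 0.652 + 1.114 + 0.411 + 1.960 = 6.076.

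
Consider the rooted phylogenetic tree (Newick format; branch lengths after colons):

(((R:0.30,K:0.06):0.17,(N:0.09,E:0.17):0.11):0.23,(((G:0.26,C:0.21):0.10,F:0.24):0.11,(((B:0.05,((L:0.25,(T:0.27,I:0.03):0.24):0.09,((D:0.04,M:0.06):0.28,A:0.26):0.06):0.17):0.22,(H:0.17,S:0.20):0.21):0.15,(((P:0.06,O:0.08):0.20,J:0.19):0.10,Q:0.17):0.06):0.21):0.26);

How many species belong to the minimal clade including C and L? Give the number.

16

The MRCA of C and L is the node subtending (((G,C),F),(((B,((L,(T,I)),((D,M),A))),(H,S)),(((P,O),J),Q))).
That clade contains 16 terminal taxa: A, B, C, D, F, G, H, I, J, L, M, O, P, Q, S, T.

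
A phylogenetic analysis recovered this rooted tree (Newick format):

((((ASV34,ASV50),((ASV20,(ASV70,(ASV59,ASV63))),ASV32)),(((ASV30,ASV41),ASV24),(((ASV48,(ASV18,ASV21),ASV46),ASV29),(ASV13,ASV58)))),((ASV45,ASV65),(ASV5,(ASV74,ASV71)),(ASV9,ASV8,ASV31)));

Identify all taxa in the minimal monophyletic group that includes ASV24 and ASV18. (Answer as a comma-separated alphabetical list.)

Tracing ASV24: it sits inside ((ASV30,ASV41),ASV24).
Tracing ASV18: it sits inside (ASV18,ASV21).
The smallest clade enclosing both is (((ASV30,ASV41),ASV24),(((ASV48,(ASV18,ASV21),ASV46),ASV29),(ASV13,ASV58))); the answer is its 10 terminal taxa in alphabetical order.

ASV13, ASV18, ASV21, ASV24, ASV29, ASV30, ASV41, ASV46, ASV48, ASV58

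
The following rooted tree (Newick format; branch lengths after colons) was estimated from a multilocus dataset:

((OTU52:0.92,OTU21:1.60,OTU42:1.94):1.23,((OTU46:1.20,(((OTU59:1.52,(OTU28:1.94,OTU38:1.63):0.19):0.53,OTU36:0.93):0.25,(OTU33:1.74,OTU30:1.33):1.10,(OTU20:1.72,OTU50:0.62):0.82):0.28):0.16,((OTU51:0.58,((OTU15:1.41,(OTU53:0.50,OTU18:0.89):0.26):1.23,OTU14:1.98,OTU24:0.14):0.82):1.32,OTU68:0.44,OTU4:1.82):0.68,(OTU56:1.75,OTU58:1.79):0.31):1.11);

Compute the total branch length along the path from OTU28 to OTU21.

The path runs OTU28 → … → MRCA → … → OTU21; the MRCA is the root of the tree.
Branch lengths along that path: 1.94 + 0.19 + 0.53 + 0.25 + 0.28 + 0.16 + 1.11 + 1.23 + 1.60 = 7.29.

7.29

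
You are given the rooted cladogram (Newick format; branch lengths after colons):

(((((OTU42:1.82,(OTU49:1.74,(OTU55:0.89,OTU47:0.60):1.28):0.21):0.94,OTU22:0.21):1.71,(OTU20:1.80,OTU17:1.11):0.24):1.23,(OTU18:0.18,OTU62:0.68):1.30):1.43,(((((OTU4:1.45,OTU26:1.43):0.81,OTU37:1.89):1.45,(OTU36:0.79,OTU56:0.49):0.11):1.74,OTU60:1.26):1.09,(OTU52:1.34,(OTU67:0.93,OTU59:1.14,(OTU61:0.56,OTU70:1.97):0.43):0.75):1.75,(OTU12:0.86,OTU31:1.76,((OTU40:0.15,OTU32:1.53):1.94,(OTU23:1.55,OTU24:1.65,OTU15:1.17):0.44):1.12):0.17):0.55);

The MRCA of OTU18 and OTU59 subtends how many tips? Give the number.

27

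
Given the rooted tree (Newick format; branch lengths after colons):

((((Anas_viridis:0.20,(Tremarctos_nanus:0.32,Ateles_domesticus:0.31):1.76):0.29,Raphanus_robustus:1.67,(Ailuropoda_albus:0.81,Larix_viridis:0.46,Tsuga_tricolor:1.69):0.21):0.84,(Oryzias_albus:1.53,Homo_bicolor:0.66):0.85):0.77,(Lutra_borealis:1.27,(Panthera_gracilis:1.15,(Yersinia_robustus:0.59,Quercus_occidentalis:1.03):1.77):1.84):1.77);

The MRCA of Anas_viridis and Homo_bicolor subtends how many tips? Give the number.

The MRCA of Anas_viridis and Homo_bicolor is the node subtending (((Anas_viridis,(Tremarctos_nanus,Ateles_domesticus)),Raphanus_robustus,(Ailuropoda_albus,Larix_viridis,Tsuga_tricolor)),(Oryzias_albus,Homo_bicolor)).
That clade contains 9 terminal taxa: Ailuropoda_albus, Anas_viridis, Ateles_domesticus, Homo_bicolor, Larix_viridis, Oryzias_albus, Raphanus_robustus, Tremarctos_nanus, Tsuga_tricolor.

9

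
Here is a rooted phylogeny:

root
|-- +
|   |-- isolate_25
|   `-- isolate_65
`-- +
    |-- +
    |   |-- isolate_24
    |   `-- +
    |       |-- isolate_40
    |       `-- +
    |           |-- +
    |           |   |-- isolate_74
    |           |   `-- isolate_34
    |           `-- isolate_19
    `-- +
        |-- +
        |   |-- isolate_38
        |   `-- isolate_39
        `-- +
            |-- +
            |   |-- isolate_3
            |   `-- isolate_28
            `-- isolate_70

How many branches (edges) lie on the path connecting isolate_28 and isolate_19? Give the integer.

8

The MRCA of isolate_28 and isolate_19 is the node subtending ((isolate_24,(isolate_40,((isolate_74,isolate_34),isolate_19))),((isolate_38,isolate_39),((isolate_3,isolate_28),isolate_70))).
From isolate_28 up to that node: 4 branches. From isolate_19 up to the same node: 4 branches. Total: 4 + 4 = 8.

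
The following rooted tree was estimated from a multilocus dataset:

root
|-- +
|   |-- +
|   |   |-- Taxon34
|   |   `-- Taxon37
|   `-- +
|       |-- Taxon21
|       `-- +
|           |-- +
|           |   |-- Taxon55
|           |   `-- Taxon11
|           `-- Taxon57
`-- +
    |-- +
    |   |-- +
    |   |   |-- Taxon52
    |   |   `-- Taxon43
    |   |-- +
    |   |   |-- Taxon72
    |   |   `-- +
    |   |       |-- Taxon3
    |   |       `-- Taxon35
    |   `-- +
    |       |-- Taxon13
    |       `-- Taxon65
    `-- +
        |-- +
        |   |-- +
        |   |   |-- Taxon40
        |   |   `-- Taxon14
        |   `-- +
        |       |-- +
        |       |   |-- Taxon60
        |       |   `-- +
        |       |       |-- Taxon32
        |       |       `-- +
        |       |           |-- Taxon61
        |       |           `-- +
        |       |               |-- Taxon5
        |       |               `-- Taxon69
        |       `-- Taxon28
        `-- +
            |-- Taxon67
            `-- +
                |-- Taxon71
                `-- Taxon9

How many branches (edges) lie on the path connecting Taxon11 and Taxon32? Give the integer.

The MRCA of Taxon11 and Taxon32 is the root of the tree.
From Taxon11 up to that node: 5 branches. From Taxon32 up to the same node: 7 branches. Total: 5 + 7 = 12.

12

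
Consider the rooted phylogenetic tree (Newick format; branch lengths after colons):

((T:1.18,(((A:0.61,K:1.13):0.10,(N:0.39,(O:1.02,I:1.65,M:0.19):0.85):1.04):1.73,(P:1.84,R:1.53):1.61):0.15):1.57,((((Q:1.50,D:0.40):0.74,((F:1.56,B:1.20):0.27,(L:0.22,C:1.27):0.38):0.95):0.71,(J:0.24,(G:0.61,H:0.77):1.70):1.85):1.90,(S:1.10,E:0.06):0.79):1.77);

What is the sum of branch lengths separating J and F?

5.58

The path runs J → … → MRCA → … → F; the MRCA is the node subtending (((Q,D),((F,B),(L,C))),(J,(G,H))).
Branch lengths along that path: 0.24 + 1.85 + 0.71 + 0.95 + 0.27 + 1.56 = 5.58.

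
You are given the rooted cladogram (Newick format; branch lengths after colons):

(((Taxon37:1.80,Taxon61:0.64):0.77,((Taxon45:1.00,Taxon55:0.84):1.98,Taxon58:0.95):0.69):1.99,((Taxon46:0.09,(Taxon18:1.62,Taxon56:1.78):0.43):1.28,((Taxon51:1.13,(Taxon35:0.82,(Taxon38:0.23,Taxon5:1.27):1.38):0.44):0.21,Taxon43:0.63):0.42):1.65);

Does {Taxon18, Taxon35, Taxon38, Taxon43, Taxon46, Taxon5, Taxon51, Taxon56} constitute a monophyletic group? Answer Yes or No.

The most recent common ancestor of these taxa subtends ((Taxon46,(Taxon18,Taxon56)),((Taxon51,(Taxon35,(Taxon38,Taxon5))),Taxon43)).
That clade has exactly 8 tips — every listed taxon and nothing else — so the group is monophyletic.

Yes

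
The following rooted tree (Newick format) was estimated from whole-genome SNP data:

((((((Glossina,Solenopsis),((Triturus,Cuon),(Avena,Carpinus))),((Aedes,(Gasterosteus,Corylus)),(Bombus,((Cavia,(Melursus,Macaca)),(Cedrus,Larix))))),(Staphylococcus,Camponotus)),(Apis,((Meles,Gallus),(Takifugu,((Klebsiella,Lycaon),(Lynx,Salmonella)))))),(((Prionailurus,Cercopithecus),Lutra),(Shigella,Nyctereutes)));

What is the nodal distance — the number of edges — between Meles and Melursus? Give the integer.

12

The MRCA of Meles and Melursus is the node subtending (((((Glossina,Solenopsis),((Triturus,Cuon),(Avena,Carpinus))),((Aedes,(Gasterosteus,Corylus)),(Bombus,((Cavia,(Melursus,Macaca)),(Cedrus,Larix))))),(Staphylococcus,Camponotus)),(Apis,((Meles,Gallus),(Takifugu,((Klebsiella,Lycaon),(Lynx,Salmonella)))))).
From Meles up to that node: 4 branches. From Melursus up to the same node: 8 branches. Total: 4 + 8 = 12.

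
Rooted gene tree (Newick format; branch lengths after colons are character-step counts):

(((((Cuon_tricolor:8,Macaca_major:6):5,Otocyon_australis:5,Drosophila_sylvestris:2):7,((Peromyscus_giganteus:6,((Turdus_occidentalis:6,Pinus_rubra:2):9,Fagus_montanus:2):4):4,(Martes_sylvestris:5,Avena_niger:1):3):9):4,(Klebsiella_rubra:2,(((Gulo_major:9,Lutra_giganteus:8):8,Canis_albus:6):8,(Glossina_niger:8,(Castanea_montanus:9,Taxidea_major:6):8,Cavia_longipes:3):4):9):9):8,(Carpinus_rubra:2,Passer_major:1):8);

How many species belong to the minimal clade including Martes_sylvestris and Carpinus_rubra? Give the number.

The MRCA of Martes_sylvestris and Carpinus_rubra is the root, so the clade is the entire tree.
That clade contains 20 terminal taxa: Avena_niger, Canis_albus, Carpinus_rubra, Castanea_montanus, Cavia_longipes, Cuon_tricolor, Drosophila_sylvestris, Fagus_montanus, Glossina_niger, Gulo_major, Klebsiella_rubra, Lutra_giganteus, Macaca_major, Martes_sylvestris, Otocyon_australis, Passer_major, Peromyscus_giganteus, Pinus_rubra, Taxidea_major, Turdus_occidentalis.

20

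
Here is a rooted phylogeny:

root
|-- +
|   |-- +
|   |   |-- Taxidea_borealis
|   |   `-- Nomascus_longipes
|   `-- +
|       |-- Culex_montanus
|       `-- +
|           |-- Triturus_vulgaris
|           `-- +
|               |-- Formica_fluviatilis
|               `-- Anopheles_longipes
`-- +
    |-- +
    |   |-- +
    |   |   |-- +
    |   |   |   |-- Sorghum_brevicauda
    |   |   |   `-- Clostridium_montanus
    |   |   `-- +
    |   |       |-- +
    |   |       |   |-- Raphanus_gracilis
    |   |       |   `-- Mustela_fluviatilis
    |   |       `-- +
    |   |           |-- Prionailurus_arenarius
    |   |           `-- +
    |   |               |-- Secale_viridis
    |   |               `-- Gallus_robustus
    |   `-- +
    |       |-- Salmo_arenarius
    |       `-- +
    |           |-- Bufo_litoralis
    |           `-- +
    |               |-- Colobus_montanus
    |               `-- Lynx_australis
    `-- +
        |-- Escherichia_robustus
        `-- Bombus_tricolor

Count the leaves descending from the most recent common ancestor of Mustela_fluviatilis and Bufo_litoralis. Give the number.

11

The MRCA of Mustela_fluviatilis and Bufo_litoralis is the node subtending (((Sorghum_brevicauda,Clostridium_montanus),((Raphanus_gracilis,Mustela_fluviatilis),(Prionailurus_arenarius,(Secale_viridis,Gallus_robustus)))),(Salmo_arenarius,(Bufo_litoralis,(Colobus_montanus,Lynx_australis)))).
That clade contains 11 terminal taxa: Bufo_litoralis, Clostridium_montanus, Colobus_montanus, Gallus_robustus, Lynx_australis, Mustela_fluviatilis, Prionailurus_arenarius, Raphanus_gracilis, Salmo_arenarius, Secale_viridis, Sorghum_brevicauda.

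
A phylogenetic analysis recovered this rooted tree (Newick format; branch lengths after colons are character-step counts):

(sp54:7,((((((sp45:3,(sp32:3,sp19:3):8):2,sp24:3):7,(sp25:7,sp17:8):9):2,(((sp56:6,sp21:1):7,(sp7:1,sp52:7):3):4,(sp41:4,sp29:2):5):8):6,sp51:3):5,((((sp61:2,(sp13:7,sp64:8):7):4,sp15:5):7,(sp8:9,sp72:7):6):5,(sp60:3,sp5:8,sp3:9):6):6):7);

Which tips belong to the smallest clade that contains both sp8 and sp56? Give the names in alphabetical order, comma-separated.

sp13, sp15, sp17, sp19, sp21, sp24, sp25, sp29, sp3, sp32, sp41, sp45, sp5, sp51, sp52, sp56, sp60, sp61, sp64, sp7, sp72, sp8

Tracing sp8: it sits inside (sp8,sp72).
Tracing sp56: it sits inside (sp56,sp21).
The smallest clade enclosing both is ((((((sp45,(sp32,sp19)),sp24),(sp25,sp17)),(((sp56,sp21),(sp7,sp52)),(sp41,sp29))),sp51),((((sp61,(sp13,sp64)),sp15),(sp8,sp72)),(sp60,sp5,sp3))); the answer is its 22 terminal taxa in alphabetical order.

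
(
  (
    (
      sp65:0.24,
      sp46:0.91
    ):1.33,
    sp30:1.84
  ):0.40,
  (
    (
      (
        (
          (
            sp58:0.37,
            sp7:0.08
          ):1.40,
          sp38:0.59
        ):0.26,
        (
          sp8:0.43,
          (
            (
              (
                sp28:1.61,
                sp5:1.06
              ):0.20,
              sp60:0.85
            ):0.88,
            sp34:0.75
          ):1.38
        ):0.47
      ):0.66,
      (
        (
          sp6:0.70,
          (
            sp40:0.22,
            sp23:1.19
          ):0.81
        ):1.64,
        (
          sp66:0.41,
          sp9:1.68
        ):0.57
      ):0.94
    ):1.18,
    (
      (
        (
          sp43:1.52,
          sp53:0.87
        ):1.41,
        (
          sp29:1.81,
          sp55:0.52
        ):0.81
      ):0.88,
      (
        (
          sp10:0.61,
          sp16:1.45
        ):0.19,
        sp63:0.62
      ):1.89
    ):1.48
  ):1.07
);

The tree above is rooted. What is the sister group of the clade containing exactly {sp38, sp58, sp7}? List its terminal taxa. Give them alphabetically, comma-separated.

sp28, sp34, sp5, sp60, sp8

The clade containing exactly {sp38, sp58, sp7} attaches to the tree at the node subtending (((sp58,sp7),sp38),(sp8,(((sp28,sp5),sp60),sp34))).
The other lineage descending from that same node — the sister group — is (sp8,(((sp28,sp5),sp60),sp34)); its 5 tips in alphabetical order are the answer.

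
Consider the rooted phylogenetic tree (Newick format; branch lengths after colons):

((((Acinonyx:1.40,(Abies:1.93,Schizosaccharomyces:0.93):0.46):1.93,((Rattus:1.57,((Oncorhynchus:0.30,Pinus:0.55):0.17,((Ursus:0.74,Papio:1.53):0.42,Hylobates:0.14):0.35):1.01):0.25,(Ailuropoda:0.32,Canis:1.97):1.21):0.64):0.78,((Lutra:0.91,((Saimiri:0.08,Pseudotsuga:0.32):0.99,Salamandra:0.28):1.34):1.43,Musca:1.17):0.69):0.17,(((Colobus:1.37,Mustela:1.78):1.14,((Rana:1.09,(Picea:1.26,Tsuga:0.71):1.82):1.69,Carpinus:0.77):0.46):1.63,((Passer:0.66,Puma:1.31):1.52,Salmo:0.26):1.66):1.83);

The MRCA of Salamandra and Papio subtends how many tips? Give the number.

16

The MRCA of Salamandra and Papio is the node subtending (((Acinonyx,(Abies,Schizosaccharomyces)),((Rattus,((Oncorhynchus,Pinus),((Ursus,Papio),Hylobates))),(Ailuropoda,Canis))),((Lutra,((Saimiri,Pseudotsuga),Salamandra)),Musca)).
That clade contains 16 terminal taxa: Abies, Acinonyx, Ailuropoda, Canis, Hylobates, Lutra, Musca, Oncorhynchus, Papio, Pinus, Pseudotsuga, Rattus, Saimiri, Salamandra, Schizosaccharomyces, Ursus.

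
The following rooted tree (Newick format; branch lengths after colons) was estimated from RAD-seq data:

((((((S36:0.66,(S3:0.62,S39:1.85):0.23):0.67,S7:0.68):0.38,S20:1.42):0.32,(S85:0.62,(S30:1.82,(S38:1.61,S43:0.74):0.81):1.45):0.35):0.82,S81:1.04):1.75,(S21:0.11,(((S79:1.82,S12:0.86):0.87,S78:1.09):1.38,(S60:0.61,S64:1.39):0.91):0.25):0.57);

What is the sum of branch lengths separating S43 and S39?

6.80

The path runs S43 → … → MRCA → … → S39; the MRCA is the node subtending ((((S36,(S3,S39)),S7),S20),(S85,(S30,(S38,S43)))).
Branch lengths along that path: 0.74 + 0.81 + 1.45 + 0.35 + 0.32 + 0.38 + 0.67 + 0.23 + 1.85 = 6.80.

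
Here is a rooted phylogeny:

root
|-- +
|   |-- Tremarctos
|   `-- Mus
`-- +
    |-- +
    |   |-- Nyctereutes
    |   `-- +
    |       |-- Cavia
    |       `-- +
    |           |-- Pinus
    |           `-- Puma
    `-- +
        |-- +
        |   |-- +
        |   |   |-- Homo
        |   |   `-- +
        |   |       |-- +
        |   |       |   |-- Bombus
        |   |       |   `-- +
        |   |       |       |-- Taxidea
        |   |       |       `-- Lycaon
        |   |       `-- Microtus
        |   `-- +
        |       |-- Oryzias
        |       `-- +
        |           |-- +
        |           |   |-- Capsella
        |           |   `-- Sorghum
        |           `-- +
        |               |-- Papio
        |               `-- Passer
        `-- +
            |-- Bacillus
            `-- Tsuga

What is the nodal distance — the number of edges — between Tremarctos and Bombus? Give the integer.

The MRCA of Tremarctos and Bombus is the root of the tree.
From Tremarctos up to that node: 2 branches. From Bombus up to the same node: 7 branches. Total: 2 + 7 = 9.

9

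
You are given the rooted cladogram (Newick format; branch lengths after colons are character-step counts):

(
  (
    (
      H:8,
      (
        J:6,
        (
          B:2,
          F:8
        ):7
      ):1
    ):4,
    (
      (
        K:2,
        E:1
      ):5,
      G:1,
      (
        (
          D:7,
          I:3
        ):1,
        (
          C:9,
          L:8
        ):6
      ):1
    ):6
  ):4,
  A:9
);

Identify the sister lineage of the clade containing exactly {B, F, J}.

H

The clade containing exactly {B, F, J} attaches to the tree at the node subtending (H,(J,(B,F))).
The other lineage descending from that same node — the sister group — is the single tip H.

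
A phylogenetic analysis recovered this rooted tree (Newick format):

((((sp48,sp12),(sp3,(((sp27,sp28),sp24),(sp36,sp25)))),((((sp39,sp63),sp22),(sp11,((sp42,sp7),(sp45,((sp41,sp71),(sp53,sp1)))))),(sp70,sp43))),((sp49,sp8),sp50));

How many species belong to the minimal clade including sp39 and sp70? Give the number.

The MRCA of sp39 and sp70 is the node subtending ((((sp39,sp63),sp22),(sp11,((sp42,sp7),(sp45,((sp41,sp71),(sp53,sp1)))))),(sp70,sp43)).
That clade contains 13 terminal taxa: sp1, sp11, sp22, sp39, sp41, sp42, sp43, sp45, sp53, sp63, sp7, sp70, sp71.

13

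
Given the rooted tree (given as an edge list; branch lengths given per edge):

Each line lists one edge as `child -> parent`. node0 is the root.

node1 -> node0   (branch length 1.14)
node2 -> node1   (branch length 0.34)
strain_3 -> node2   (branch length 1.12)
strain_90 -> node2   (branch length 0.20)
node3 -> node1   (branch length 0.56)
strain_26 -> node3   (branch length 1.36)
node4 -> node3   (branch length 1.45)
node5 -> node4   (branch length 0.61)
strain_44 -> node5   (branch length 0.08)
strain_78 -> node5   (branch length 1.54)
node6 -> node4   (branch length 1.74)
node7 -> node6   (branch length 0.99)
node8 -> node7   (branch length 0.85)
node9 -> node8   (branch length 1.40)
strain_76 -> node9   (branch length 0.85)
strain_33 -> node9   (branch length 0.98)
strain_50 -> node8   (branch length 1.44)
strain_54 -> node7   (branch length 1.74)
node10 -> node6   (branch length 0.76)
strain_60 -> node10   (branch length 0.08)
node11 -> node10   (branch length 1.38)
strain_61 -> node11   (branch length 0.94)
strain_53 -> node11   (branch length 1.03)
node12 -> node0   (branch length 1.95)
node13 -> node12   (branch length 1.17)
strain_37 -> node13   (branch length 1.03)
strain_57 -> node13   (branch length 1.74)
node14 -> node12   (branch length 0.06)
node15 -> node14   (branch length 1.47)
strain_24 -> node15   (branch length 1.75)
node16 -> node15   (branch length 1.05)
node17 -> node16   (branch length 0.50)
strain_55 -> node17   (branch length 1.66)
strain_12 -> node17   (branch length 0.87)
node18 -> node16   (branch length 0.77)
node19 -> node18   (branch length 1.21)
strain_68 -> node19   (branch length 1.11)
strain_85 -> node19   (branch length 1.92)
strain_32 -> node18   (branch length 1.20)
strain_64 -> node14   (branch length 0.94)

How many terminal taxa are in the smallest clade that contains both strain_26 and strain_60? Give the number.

The MRCA of strain_26 and strain_60 is the node subtending (strain_26,((strain_44,strain_78),((((strain_76,strain_33),strain_50),strain_54),(strain_60,(strain_61,strain_53))))).
That clade contains 10 terminal taxa: strain_26, strain_33, strain_44, strain_50, strain_53, strain_54, strain_60, strain_61, strain_76, strain_78.

10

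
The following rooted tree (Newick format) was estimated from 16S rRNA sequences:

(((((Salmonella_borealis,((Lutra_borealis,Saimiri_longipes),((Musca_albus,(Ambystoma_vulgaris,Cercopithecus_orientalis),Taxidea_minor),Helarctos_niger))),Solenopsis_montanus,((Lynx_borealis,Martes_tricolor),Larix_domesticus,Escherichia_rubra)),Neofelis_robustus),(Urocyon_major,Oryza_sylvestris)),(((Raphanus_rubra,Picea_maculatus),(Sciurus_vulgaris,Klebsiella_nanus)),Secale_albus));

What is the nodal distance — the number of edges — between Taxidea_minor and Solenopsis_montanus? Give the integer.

6

The MRCA of Taxidea_minor and Solenopsis_montanus is the node subtending ((Salmonella_borealis,((Lutra_borealis,Saimiri_longipes),((Musca_albus,(Ambystoma_vulgaris,Cercopithecus_orientalis),Taxidea_minor),Helarctos_niger))),Solenopsis_montanus,((Lynx_borealis,Martes_tricolor),Larix_domesticus,Escherichia_rubra)).
From Taxidea_minor up to that node: 5 branches. From Solenopsis_montanus up to the same node: 1 branch. Total: 5 + 1 = 6.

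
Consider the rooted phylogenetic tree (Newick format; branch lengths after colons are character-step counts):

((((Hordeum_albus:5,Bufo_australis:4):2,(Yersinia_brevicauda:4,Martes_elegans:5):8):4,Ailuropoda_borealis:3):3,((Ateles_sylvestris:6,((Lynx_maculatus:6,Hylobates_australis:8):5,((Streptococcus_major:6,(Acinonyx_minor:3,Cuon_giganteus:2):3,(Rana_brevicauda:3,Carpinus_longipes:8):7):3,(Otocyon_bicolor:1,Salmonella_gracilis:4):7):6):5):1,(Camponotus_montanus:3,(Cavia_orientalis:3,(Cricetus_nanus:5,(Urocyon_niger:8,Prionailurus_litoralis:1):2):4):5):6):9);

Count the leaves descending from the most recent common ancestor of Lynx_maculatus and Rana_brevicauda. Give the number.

The MRCA of Lynx_maculatus and Rana_brevicauda is the node subtending ((Lynx_maculatus,Hylobates_australis),((Streptococcus_major,(Acinonyx_minor,Cuon_giganteus),(Rana_brevicauda,Carpinus_longipes)),(Otocyon_bicolor,Salmonella_gracilis))).
That clade contains 9 terminal taxa: Acinonyx_minor, Carpinus_longipes, Cuon_giganteus, Hylobates_australis, Lynx_maculatus, Otocyon_bicolor, Rana_brevicauda, Salmonella_gracilis, Streptococcus_major.

9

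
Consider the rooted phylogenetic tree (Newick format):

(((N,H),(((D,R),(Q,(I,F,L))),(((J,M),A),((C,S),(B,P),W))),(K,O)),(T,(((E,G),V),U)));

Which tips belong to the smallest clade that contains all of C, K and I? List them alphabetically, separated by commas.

Tracing C: it sits inside (C,S).
Tracing K: it sits inside (K,O).
Tracing I: it sits inside (I,F,L).
The smallest clade enclosing all 3 is ((N,H),(((D,R),(Q,(I,F,L))),(((J,M),A),((C,S),(B,P),W))),(K,O)); the answer is its 18 terminal taxa in alphabetical order.

A, B, C, D, F, H, I, J, K, L, M, N, O, P, Q, R, S, W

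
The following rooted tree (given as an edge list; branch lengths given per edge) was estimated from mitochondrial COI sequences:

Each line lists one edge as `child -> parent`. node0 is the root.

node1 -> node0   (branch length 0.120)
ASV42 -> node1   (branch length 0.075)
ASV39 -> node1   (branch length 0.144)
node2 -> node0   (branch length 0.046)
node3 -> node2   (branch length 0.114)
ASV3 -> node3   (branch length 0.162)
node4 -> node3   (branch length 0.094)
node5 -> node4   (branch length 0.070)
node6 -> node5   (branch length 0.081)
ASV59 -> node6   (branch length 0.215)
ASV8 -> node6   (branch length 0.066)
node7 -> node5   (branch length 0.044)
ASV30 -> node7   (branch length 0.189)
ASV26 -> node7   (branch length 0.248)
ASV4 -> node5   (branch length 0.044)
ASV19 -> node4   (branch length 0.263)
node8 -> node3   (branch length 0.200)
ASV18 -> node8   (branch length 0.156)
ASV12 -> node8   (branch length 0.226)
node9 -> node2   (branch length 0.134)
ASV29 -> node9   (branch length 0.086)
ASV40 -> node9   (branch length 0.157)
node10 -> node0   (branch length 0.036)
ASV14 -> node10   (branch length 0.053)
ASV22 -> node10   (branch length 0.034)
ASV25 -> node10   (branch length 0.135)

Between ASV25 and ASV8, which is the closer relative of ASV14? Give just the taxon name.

The MRCA of ASV14 and ASV25 subtends (ASV14,ASV22,ASV25) (3 taxa).
The MRCA of ASV14 and ASV8 is the root, subtending the entire tree (16 taxa).
The first is nested inside the second, so ASV14 shares a more recent common ancestor with ASV25.

ASV25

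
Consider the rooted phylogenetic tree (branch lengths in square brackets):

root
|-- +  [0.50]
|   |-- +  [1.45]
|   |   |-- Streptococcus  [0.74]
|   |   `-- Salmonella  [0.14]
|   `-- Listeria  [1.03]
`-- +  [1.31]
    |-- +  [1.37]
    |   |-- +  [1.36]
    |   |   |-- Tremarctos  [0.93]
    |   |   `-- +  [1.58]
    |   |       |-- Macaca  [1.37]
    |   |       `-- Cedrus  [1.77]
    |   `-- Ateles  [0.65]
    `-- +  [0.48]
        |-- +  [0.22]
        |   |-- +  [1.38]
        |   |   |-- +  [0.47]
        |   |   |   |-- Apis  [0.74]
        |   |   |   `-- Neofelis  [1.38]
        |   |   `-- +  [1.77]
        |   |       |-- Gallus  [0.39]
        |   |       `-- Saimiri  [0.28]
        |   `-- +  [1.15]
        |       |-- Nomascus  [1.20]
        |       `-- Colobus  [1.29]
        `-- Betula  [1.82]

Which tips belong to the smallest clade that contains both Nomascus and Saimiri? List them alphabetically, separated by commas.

Apis, Colobus, Gallus, Neofelis, Nomascus, Saimiri

Tracing Nomascus: it sits inside (Nomascus,Colobus).
Tracing Saimiri: it sits inside (Gallus,Saimiri).
The smallest clade enclosing both is (((Apis,Neofelis),(Gallus,Saimiri)),(Nomascus,Colobus)); the answer is its 6 terminal taxa in alphabetical order.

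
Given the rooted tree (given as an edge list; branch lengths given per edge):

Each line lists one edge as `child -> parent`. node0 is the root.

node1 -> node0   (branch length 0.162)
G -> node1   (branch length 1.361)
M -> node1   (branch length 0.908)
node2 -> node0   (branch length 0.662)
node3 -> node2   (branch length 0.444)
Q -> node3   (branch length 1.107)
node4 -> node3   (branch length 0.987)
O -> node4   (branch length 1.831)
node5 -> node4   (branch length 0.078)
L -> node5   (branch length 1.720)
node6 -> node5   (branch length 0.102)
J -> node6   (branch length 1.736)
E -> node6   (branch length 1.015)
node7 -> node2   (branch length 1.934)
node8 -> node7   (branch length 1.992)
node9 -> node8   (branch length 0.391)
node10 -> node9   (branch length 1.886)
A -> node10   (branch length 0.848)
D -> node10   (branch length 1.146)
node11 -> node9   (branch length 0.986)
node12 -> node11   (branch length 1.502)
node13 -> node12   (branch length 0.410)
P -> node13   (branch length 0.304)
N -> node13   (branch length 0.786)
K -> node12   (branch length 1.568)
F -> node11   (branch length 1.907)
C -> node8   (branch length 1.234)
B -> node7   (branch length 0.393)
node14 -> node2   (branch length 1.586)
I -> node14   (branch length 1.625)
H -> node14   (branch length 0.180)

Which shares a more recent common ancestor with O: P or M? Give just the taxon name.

The MRCA of O and P subtends ((Q,(O,(L,(J,E)))),((((A,D),(((P,N),K),F)),C),B),(I,H)) (15 taxa).
The MRCA of O and M is the root, subtending the entire tree (17 taxa).
The first is nested inside the second, so O shares a more recent common ancestor with P.

P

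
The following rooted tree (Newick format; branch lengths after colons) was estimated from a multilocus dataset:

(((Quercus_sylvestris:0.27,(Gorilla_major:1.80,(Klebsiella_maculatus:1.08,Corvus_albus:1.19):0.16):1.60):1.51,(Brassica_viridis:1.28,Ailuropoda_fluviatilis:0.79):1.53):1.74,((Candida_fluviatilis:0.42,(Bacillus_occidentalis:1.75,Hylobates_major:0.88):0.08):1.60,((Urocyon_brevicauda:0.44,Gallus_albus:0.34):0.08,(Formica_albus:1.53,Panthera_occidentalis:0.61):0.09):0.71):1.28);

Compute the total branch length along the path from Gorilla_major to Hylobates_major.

10.49

The path runs Gorilla_major → … → MRCA → … → Hylobates_major; the MRCA is the root of the tree.
Branch lengths along that path: 1.80 + 1.60 + 1.51 + 1.74 + 1.28 + 1.60 + 0.08 + 0.88 = 10.49.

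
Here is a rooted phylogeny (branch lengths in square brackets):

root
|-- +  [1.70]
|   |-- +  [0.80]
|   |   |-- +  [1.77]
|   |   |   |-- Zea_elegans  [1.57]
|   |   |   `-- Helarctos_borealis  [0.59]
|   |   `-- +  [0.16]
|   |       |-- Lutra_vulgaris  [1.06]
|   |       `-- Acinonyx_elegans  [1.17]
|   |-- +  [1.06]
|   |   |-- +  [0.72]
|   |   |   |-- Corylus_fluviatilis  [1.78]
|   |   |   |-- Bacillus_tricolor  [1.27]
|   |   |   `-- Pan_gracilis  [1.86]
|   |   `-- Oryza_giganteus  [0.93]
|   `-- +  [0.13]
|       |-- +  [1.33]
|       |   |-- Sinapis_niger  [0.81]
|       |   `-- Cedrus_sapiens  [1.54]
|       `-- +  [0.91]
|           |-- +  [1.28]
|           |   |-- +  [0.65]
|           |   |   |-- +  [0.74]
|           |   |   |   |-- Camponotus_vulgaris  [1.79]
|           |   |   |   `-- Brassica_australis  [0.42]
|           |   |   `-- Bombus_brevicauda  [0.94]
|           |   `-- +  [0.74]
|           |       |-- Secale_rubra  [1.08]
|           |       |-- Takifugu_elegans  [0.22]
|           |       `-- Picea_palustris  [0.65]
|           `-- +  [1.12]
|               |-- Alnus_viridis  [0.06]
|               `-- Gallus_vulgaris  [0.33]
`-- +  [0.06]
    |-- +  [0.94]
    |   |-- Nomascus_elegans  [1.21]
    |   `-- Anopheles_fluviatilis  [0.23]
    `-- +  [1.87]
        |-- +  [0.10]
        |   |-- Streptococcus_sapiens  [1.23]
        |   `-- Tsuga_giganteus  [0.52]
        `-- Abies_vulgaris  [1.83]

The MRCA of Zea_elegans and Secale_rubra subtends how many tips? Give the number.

18

The MRCA of Zea_elegans and Secale_rubra is the node subtending (((Zea_elegans,Helarctos_borealis),(Lutra_vulgaris,Acinonyx_elegans)),((Corylus_fluviatilis,Bacillus_tricolor,Pan_gracilis),Oryza_giganteus),((Sinapis_niger,Cedrus_sapiens),((((Camponotus_vulgaris,Brassica_australis),Bombus_brevicauda),(Secale_rubra,Takifugu_elegans,Picea_palustris)),(Alnus_viridis,Gallus_vulgaris)))).
That clade contains 18 terminal taxa: Acinonyx_elegans, Alnus_viridis, Bacillus_tricolor, Bombus_brevicauda, Brassica_australis, Camponotus_vulgaris, Cedrus_sapiens, Corylus_fluviatilis, Gallus_vulgaris, Helarctos_borealis, Lutra_vulgaris, Oryza_giganteus, Pan_gracilis, Picea_palustris, Secale_rubra, Sinapis_niger, Takifugu_elegans, Zea_elegans.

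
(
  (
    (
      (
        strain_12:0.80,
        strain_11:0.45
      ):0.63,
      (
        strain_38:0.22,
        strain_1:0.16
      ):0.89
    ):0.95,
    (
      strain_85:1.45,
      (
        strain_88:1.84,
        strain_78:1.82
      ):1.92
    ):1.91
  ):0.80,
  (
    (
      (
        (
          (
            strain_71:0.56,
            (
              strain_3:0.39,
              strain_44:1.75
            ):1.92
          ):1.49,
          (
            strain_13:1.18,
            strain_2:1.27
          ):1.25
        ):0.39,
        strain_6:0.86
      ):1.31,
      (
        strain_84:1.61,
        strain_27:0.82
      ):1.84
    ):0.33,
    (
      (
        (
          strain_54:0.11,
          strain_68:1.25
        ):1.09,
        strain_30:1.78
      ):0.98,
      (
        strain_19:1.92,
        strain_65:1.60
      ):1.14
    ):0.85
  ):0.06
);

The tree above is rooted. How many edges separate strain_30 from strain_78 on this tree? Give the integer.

8

The MRCA of strain_30 and strain_78 is the root of the tree.
From strain_30 up to that node: 4 branches. From strain_78 up to the same node: 4 branches. Total: 4 + 4 = 8.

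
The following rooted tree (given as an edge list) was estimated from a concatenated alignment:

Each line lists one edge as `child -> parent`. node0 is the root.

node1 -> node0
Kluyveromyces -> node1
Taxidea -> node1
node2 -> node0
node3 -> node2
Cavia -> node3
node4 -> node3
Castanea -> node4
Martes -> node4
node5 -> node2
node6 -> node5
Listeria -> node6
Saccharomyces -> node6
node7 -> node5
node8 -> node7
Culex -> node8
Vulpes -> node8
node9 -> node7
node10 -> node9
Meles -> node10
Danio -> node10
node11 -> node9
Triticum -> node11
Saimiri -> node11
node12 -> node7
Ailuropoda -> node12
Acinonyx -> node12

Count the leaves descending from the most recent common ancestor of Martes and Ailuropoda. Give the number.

The MRCA of Martes and Ailuropoda is the node subtending ((Cavia,(Castanea,Martes)),((Listeria,Saccharomyces),((Culex,Vulpes),((Meles,Danio),(Triticum,Saimiri)),(Ailuropoda,Acinonyx)))).
That clade contains 13 terminal taxa: Acinonyx, Ailuropoda, Castanea, Cavia, Culex, Danio, Listeria, Martes, Meles, Saccharomyces, Saimiri, Triticum, Vulpes.

13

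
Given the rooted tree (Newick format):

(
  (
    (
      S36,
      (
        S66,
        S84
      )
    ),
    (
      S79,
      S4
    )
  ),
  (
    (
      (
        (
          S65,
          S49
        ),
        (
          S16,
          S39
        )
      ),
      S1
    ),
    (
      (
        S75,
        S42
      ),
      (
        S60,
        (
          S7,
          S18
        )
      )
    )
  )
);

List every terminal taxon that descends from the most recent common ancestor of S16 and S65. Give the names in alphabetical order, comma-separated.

Tracing S16: it sits inside (S16,S39).
Tracing S65: it sits inside (S65,S49).
The smallest clade enclosing both is ((S65,S49),(S16,S39)); the answer is its 4 terminal taxa in alphabetical order.

S16, S39, S49, S65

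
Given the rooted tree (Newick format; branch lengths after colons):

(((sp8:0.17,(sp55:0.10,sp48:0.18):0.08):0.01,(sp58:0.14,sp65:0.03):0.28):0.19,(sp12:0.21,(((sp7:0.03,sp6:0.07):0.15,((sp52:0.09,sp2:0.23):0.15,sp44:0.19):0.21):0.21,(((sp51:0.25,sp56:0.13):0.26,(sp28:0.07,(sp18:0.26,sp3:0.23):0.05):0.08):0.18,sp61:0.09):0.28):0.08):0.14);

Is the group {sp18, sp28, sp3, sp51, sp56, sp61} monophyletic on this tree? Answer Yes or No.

Yes

The most recent common ancestor of these taxa subtends (((sp51,sp56),(sp28,(sp18,sp3))),sp61).
That clade has exactly 6 tips — every listed taxon and nothing else — so the group is monophyletic.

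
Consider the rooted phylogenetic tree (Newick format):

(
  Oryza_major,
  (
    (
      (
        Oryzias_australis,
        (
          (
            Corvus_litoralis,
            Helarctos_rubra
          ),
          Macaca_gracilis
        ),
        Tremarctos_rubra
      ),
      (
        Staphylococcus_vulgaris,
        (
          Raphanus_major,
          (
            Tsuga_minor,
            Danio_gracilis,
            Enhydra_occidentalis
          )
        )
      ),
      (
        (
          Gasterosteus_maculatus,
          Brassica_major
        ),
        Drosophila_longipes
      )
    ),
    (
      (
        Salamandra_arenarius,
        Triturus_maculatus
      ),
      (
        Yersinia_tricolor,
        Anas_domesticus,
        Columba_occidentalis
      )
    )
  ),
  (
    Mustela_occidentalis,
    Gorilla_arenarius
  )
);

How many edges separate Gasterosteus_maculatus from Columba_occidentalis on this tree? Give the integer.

7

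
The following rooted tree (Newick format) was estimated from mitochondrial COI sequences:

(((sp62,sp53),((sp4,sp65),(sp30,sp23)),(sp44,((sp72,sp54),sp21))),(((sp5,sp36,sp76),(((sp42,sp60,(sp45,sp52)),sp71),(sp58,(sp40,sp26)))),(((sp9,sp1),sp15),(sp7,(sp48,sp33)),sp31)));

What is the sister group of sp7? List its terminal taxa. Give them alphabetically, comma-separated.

sp33, sp48

sp7 attaches to the tree at the node subtending (sp7,(sp48,sp33)).
The other lineage descending from that same node — the sister group — is (sp48,sp33); its 2 tips in alphabetical order are the answer.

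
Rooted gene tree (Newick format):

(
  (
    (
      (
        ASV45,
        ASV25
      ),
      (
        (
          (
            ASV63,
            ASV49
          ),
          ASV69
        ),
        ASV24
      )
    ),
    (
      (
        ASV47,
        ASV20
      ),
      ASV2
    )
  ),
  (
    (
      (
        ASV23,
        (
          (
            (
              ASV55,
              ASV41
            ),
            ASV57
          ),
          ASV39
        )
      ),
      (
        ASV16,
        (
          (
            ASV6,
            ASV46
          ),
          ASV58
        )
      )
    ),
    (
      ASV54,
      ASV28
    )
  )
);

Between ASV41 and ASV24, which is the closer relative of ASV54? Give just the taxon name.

ASV41

The MRCA of ASV54 and ASV41 subtends (((ASV23,(((ASV55,ASV41),ASV57),ASV39)),(ASV16,((ASV6,ASV46),ASV58))),(ASV54,ASV28)) (11 taxa).
The MRCA of ASV54 and ASV24 is the root, subtending the entire tree (20 taxa).
The first is nested inside the second, so ASV54 shares a more recent common ancestor with ASV41.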